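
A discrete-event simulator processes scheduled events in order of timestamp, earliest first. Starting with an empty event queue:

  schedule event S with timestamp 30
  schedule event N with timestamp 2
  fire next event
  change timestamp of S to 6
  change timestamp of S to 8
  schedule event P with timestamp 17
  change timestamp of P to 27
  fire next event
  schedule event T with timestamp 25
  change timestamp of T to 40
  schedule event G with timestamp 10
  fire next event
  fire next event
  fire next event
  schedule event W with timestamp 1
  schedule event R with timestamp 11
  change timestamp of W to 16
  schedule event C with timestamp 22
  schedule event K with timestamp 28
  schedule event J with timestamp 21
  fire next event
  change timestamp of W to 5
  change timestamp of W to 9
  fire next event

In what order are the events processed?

add S (timestamp 30) → {S:30}
add N (timestamp 2) → {N:2, S:30}
fire next event → N; now {S:30}
update S to timestamp 6 → {S:6}
update S to timestamp 8 → {S:8}
add P (timestamp 17) → {S:8, P:17}
update P to timestamp 27 → {S:8, P:27}
fire next event → S; now {P:27}
add T (timestamp 25) → {T:25, P:27}
update T to timestamp 40 → {P:27, T:40}
add G (timestamp 10) → {G:10, P:27, T:40}
fire next event → G; now {P:27, T:40}
fire next event → P; now {T:40}
fire next event → T; now {}
add W (timestamp 1) → {W:1}
add R (timestamp 11) → {W:1, R:11}
update W to timestamp 16 → {R:11, W:16}
add C (timestamp 22) → {R:11, W:16, C:22}
add K (timestamp 28) → {R:11, W:16, C:22, K:28}
add J (timestamp 21) → {R:11, W:16, J:21, C:22, K:28}
fire next event → R; now {W:16, J:21, C:22, K:28}
update W to timestamp 5 → {W:5, J:21, C:22, K:28}
update W to timestamp 9 → {W:9, J:21, C:22, K:28}
fire next event → W; now {J:21, C:22, K:28}

N, S, G, P, T, R, W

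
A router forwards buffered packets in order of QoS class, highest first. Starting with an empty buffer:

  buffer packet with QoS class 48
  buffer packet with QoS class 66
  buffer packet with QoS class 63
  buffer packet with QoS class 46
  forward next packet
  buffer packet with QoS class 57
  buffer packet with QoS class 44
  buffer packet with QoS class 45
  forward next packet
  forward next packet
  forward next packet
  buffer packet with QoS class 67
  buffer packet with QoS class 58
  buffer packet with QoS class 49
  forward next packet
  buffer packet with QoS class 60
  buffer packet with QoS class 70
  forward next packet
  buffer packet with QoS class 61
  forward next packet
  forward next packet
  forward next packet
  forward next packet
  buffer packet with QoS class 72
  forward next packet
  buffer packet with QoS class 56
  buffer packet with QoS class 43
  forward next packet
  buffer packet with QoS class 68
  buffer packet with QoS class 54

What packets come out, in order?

insert 48 → {48}
insert 66 → {66, 48}
insert 63 → {66, 63, 48}
insert 46 → {66, 63, 48, 46}
forward next packet → 66; now {63, 48, 46}
insert 57 → {63, 57, 48, 46}
insert 44 → {63, 57, 48, 46, 44}
insert 45 → {63, 57, 48, 46, 45, 44}
forward next packet → 63; now {57, 48, 46, 45, 44}
forward next packet → 57; now {48, 46, 45, 44}
forward next packet → 48; now {46, 45, 44}
insert 67 → {67, 46, 45, 44}
insert 58 → {67, 58, 46, 45, 44}
insert 49 → {67, 58, 49, 46, 45, 44}
forward next packet → 67; now {58, 49, 46, 45, 44}
insert 60 → {60, 58, 49, 46, 45, 44}
insert 70 → {70, 60, 58, 49, 46, 45, 44}
forward next packet → 70; now {60, 58, 49, 46, 45, 44}
insert 61 → {61, 60, 58, 49, 46, 45, 44}
forward next packet → 61; now {60, 58, 49, 46, 45, 44}
forward next packet → 60; now {58, 49, 46, 45, 44}
forward next packet → 58; now {49, 46, 45, 44}
forward next packet → 49; now {46, 45, 44}
insert 72 → {72, 46, 45, 44}
forward next packet → 72; now {46, 45, 44}
insert 56 → {56, 46, 45, 44}
insert 43 → {56, 46, 45, 44, 43}
forward next packet → 56; now {46, 45, 44, 43}
insert 68 → {68, 46, 45, 44, 43}
insert 54 → {68, 54, 46, 45, 44, 43}

66, 63, 57, 48, 67, 70, 61, 60, 58, 49, 72, 56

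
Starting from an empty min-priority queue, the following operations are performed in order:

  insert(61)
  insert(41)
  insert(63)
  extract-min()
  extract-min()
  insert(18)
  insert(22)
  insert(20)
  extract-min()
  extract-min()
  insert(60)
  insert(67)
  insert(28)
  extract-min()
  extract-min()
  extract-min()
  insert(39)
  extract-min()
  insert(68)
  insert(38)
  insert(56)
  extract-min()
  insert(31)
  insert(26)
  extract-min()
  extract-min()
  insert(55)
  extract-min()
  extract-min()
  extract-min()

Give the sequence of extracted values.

[41, 61, 18, 20, 22, 28, 60, 39, 38, 26, 31, 55, 56, 63]

insert 61 → {61}
insert 41 → {41, 61}
insert 63 → {41, 61, 63}
extract-min → 41; now {61, 63}
extract-min → 61; now {63}
insert 18 → {18, 63}
insert 22 → {18, 22, 63}
insert 20 → {18, 20, 22, 63}
extract-min → 18; now {20, 22, 63}
extract-min → 20; now {22, 63}
insert 60 → {22, 60, 63}
insert 67 → {22, 60, 63, 67}
insert 28 → {22, 28, 60, 63, 67}
extract-min → 22; now {28, 60, 63, 67}
extract-min → 28; now {60, 63, 67}
extract-min → 60; now {63, 67}
insert 39 → {39, 63, 67}
extract-min → 39; now {63, 67}
insert 68 → {63, 67, 68}
insert 38 → {38, 63, 67, 68}
insert 56 → {38, 56, 63, 67, 68}
extract-min → 38; now {56, 63, 67, 68}
insert 31 → {31, 56, 63, 67, 68}
insert 26 → {26, 31, 56, 63, 67, 68}
extract-min → 26; now {31, 56, 63, 67, 68}
extract-min → 31; now {56, 63, 67, 68}
insert 55 → {55, 56, 63, 67, 68}
extract-min → 55; now {56, 63, 67, 68}
extract-min → 56; now {63, 67, 68}
extract-min → 63; now {67, 68}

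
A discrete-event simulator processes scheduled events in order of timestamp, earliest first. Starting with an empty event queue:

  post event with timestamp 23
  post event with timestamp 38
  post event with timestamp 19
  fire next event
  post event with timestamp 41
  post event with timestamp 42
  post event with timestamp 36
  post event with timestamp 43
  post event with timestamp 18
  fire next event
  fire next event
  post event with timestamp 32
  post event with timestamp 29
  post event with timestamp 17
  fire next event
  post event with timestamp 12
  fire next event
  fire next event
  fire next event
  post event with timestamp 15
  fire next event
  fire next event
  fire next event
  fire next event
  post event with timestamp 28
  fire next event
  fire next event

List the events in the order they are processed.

insert 23 → {23}
insert 38 → {23, 38}
insert 19 → {19, 23, 38}
fire next event → 19; now {23, 38}
insert 41 → {23, 38, 41}
insert 42 → {23, 38, 41, 42}
insert 36 → {23, 36, 38, 41, 42}
insert 43 → {23, 36, 38, 41, 42, 43}
insert 18 → {18, 23, 36, 38, 41, 42, 43}
fire next event → 18; now {23, 36, 38, 41, 42, 43}
fire next event → 23; now {36, 38, 41, 42, 43}
insert 32 → {32, 36, 38, 41, 42, 43}
insert 29 → {29, 32, 36, 38, 41, 42, 43}
insert 17 → {17, 29, 32, 36, 38, 41, 42, 43}
fire next event → 17; now {29, 32, 36, 38, 41, 42, 43}
insert 12 → {12, 29, 32, 36, 38, 41, 42, 43}
fire next event → 12; now {29, 32, 36, 38, 41, 42, 43}
fire next event → 29; now {32, 36, 38, 41, 42, 43}
fire next event → 32; now {36, 38, 41, 42, 43}
insert 15 → {15, 36, 38, 41, 42, 43}
fire next event → 15; now {36, 38, 41, 42, 43}
fire next event → 36; now {38, 41, 42, 43}
fire next event → 38; now {41, 42, 43}
fire next event → 41; now {42, 43}
insert 28 → {28, 42, 43}
fire next event → 28; now {42, 43}
fire next event → 42; now {43}

19, 18, 23, 17, 12, 29, 32, 15, 36, 38, 41, 28, 42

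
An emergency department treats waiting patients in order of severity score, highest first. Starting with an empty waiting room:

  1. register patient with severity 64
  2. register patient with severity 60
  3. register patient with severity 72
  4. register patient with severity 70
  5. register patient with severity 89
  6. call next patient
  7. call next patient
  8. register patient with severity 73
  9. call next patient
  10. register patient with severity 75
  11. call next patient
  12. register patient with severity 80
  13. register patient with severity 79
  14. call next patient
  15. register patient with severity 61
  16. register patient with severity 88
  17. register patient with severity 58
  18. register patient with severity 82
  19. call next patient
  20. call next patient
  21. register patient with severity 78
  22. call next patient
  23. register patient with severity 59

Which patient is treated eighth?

insert 64 → {64}
insert 60 → {64, 60}
insert 72 → {72, 64, 60}
insert 70 → {72, 70, 64, 60}
insert 89 → {89, 72, 70, 64, 60}
call next patient → 89; now {72, 70, 64, 60}
call next patient → 72; now {70, 64, 60}
insert 73 → {73, 70, 64, 60}
call next patient → 73; now {70, 64, 60}
insert 75 → {75, 70, 64, 60}
call next patient → 75; now {70, 64, 60}
insert 80 → {80, 70, 64, 60}
insert 79 → {80, 79, 70, 64, 60}
call next patient → 80; now {79, 70, 64, 60}
insert 61 → {79, 70, 64, 61, 60}
insert 88 → {88, 79, 70, 64, 61, 60}
insert 58 → {88, 79, 70, 64, 61, 60, 58}
insert 82 → {88, 82, 79, 70, 64, 61, 60, 58}
call next patient → 88; now {82, 79, 70, 64, 61, 60, 58}
call next patient → 82; now {79, 70, 64, 61, 60, 58}
insert 78 → {79, 78, 70, 64, 61, 60, 58}
call next patient → 79; now {78, 70, 64, 61, 60, 58}
insert 59 → {78, 70, 64, 61, 60, 59, 58}

79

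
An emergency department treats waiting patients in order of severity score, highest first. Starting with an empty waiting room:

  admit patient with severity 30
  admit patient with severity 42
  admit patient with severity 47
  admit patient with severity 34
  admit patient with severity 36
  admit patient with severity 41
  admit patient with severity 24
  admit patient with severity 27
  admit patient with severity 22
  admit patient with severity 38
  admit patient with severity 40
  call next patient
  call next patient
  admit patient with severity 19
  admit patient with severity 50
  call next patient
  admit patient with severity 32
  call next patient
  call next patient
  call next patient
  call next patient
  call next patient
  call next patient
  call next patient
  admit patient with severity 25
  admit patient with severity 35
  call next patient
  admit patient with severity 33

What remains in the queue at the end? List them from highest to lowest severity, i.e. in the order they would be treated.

insert 30 → {30}
insert 42 → {42, 30}
insert 47 → {47, 42, 30}
insert 34 → {47, 42, 34, 30}
insert 36 → {47, 42, 36, 34, 30}
insert 41 → {47, 42, 41, 36, 34, 30}
insert 24 → {47, 42, 41, 36, 34, 30, 24}
insert 27 → {47, 42, 41, 36, 34, 30, 27, 24}
insert 22 → {47, 42, 41, 36, 34, 30, 27, 24, 22}
insert 38 → {47, 42, 41, 38, 36, 34, 30, 27, 24, 22}
insert 40 → {47, 42, 41, 40, 38, 36, 34, 30, 27, 24, 22}
call next patient → 47; now {42, 41, 40, 38, 36, 34, 30, 27, 24, 22}
call next patient → 42; now {41, 40, 38, 36, 34, 30, 27, 24, 22}
insert 19 → {41, 40, 38, 36, 34, 30, 27, 24, 22, 19}
insert 50 → {50, 41, 40, 38, 36, 34, 30, 27, 24, 22, 19}
call next patient → 50; now {41, 40, 38, 36, 34, 30, 27, 24, 22, 19}
insert 32 → {41, 40, 38, 36, 34, 32, 30, 27, 24, 22, 19}
call next patient → 41; now {40, 38, 36, 34, 32, 30, 27, 24, 22, 19}
call next patient → 40; now {38, 36, 34, 32, 30, 27, 24, 22, 19}
call next patient → 38; now {36, 34, 32, 30, 27, 24, 22, 19}
call next patient → 36; now {34, 32, 30, 27, 24, 22, 19}
call next patient → 34; now {32, 30, 27, 24, 22, 19}
call next patient → 32; now {30, 27, 24, 22, 19}
call next patient → 30; now {27, 24, 22, 19}
insert 25 → {27, 25, 24, 22, 19}
insert 35 → {35, 27, 25, 24, 22, 19}
call next patient → 35; now {27, 25, 24, 22, 19}
insert 33 → {33, 27, 25, 24, 22, 19}

[33, 27, 25, 24, 22, 19]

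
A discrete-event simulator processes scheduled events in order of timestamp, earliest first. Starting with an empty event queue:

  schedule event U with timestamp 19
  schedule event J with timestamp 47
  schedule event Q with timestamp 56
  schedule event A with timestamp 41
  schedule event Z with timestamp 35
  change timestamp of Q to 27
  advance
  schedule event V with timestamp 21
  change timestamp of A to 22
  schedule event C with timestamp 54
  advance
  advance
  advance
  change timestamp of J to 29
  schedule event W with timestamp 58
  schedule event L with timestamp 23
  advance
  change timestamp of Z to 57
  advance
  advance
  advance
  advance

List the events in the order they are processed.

add U (timestamp 19) → {U:19}
add J (timestamp 47) → {U:19, J:47}
add Q (timestamp 56) → {U:19, J:47, Q:56}
add A (timestamp 41) → {U:19, A:41, J:47, Q:56}
add Z (timestamp 35) → {U:19, Z:35, A:41, J:47, Q:56}
update Q to timestamp 27 → {U:19, Q:27, Z:35, A:41, J:47}
advance → U; now {Q:27, Z:35, A:41, J:47}
add V (timestamp 21) → {V:21, Q:27, Z:35, A:41, J:47}
update A to timestamp 22 → {V:21, A:22, Q:27, Z:35, J:47}
add C (timestamp 54) → {V:21, A:22, Q:27, Z:35, J:47, C:54}
advance → V; now {A:22, Q:27, Z:35, J:47, C:54}
advance → A; now {Q:27, Z:35, J:47, C:54}
advance → Q; now {Z:35, J:47, C:54}
update J to timestamp 29 → {J:29, Z:35, C:54}
add W (timestamp 58) → {J:29, Z:35, C:54, W:58}
add L (timestamp 23) → {L:23, J:29, Z:35, C:54, W:58}
advance → L; now {J:29, Z:35, C:54, W:58}
update Z to timestamp 57 → {J:29, C:54, Z:57, W:58}
advance → J; now {C:54, Z:57, W:58}
advance → C; now {Z:57, W:58}
advance → Z; now {W:58}
advance → W; now {}

U → V → A → Q → L → J → C → Z → W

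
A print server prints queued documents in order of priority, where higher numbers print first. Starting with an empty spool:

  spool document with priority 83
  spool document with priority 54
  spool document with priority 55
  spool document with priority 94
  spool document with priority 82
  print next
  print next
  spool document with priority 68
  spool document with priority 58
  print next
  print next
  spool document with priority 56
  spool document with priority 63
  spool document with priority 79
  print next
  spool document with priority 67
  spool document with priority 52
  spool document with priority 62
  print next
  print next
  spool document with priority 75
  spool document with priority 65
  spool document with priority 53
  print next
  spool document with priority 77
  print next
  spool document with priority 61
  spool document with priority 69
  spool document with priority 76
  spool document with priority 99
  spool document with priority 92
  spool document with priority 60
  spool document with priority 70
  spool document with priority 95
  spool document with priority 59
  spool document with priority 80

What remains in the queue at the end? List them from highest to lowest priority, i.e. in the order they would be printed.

99, 95, 92, 80, 76, 70, 69, 65, 62, 61, 60, 59, 58, 56, 55, 54, 53, 52

insert 83 → {83}
insert 54 → {83, 54}
insert 55 → {83, 55, 54}
insert 94 → {94, 83, 55, 54}
insert 82 → {94, 83, 82, 55, 54}
print next → 94; now {83, 82, 55, 54}
print next → 83; now {82, 55, 54}
insert 68 → {82, 68, 55, 54}
insert 58 → {82, 68, 58, 55, 54}
print next → 82; now {68, 58, 55, 54}
print next → 68; now {58, 55, 54}
insert 56 → {58, 56, 55, 54}
insert 63 → {63, 58, 56, 55, 54}
insert 79 → {79, 63, 58, 56, 55, 54}
print next → 79; now {63, 58, 56, 55, 54}
insert 67 → {67, 63, 58, 56, 55, 54}
insert 52 → {67, 63, 58, 56, 55, 54, 52}
insert 62 → {67, 63, 62, 58, 56, 55, 54, 52}
print next → 67; now {63, 62, 58, 56, 55, 54, 52}
print next → 63; now {62, 58, 56, 55, 54, 52}
insert 75 → {75, 62, 58, 56, 55, 54, 52}
insert 65 → {75, 65, 62, 58, 56, 55, 54, 52}
insert 53 → {75, 65, 62, 58, 56, 55, 54, 53, 52}
print next → 75; now {65, 62, 58, 56, 55, 54, 53, 52}
insert 77 → {77, 65, 62, 58, 56, 55, 54, 53, 52}
print next → 77; now {65, 62, 58, 56, 55, 54, 53, 52}
insert 61 → {65, 62, 61, 58, 56, 55, 54, 53, 52}
insert 69 → {69, 65, 62, 61, 58, 56, 55, 54, 53, 52}
insert 76 → {76, 69, 65, 62, 61, 58, 56, 55, 54, 53, 52}
insert 99 → {99, 76, 69, 65, 62, 61, 58, 56, 55, 54, 53, 52}
insert 92 → {99, 92, 76, 69, 65, 62, 61, 58, 56, 55, 54, 53, 52}
insert 60 → {99, 92, 76, 69, 65, 62, 61, 60, 58, 56, 55, 54, 53, 52}
insert 70 → {99, 92, 76, 70, 69, 65, 62, 61, 60, 58, 56, 55, 54, 53, 52}
insert 95 → {99, 95, 92, 76, 70, 69, 65, 62, 61, 60, 58, 56, 55, 54, 53, 52}
insert 59 → {99, 95, 92, 76, 70, 69, 65, 62, 61, 60, 59, 58, 56, 55, 54, 53, 52}
insert 80 → {99, 95, 92, 80, 76, 70, 69, 65, 62, 61, 60, 59, 58, 56, 55, 54, 53, 52}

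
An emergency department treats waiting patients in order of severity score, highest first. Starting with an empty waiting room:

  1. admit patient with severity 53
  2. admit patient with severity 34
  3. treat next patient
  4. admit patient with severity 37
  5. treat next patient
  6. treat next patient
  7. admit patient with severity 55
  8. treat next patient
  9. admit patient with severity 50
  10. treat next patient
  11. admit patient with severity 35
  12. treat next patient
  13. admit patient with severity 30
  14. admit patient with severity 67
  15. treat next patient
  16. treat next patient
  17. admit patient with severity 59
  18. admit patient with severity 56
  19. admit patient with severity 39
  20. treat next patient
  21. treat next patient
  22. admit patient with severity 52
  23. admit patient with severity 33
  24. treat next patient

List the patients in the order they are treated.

insert 53 → {53}
insert 34 → {53, 34}
treat next patient → 53; now {34}
insert 37 → {37, 34}
treat next patient → 37; now {34}
treat next patient → 34; now {}
insert 55 → {55}
treat next patient → 55; now {}
insert 50 → {50}
treat next patient → 50; now {}
insert 35 → {35}
treat next patient → 35; now {}
insert 30 → {30}
insert 67 → {67, 30}
treat next patient → 67; now {30}
treat next patient → 30; now {}
insert 59 → {59}
insert 56 → {59, 56}
insert 39 → {59, 56, 39}
treat next patient → 59; now {56, 39}
treat next patient → 56; now {39}
insert 52 → {52, 39}
insert 33 → {52, 39, 33}
treat next patient → 52; now {39, 33}

[53, 37, 34, 55, 50, 35, 67, 30, 59, 56, 52]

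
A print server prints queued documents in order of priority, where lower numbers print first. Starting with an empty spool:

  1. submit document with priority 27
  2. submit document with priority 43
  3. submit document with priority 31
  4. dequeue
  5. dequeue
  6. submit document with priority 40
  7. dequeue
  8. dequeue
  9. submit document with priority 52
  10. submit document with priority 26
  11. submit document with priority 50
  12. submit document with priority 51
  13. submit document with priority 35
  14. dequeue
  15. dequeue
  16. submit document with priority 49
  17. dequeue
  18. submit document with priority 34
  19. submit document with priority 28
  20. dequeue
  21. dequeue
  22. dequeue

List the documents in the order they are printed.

insert 27 → {27}
insert 43 → {27, 43}
insert 31 → {27, 31, 43}
dequeue → 27; now {31, 43}
dequeue → 31; now {43}
insert 40 → {40, 43}
dequeue → 40; now {43}
dequeue → 43; now {}
insert 52 → {52}
insert 26 → {26, 52}
insert 50 → {26, 50, 52}
insert 51 → {26, 50, 51, 52}
insert 35 → {26, 35, 50, 51, 52}
dequeue → 26; now {35, 50, 51, 52}
dequeue → 35; now {50, 51, 52}
insert 49 → {49, 50, 51, 52}
dequeue → 49; now {50, 51, 52}
insert 34 → {34, 50, 51, 52}
insert 28 → {28, 34, 50, 51, 52}
dequeue → 28; now {34, 50, 51, 52}
dequeue → 34; now {50, 51, 52}
dequeue → 50; now {51, 52}

27, 31, 40, 43, 26, 35, 49, 28, 34, 50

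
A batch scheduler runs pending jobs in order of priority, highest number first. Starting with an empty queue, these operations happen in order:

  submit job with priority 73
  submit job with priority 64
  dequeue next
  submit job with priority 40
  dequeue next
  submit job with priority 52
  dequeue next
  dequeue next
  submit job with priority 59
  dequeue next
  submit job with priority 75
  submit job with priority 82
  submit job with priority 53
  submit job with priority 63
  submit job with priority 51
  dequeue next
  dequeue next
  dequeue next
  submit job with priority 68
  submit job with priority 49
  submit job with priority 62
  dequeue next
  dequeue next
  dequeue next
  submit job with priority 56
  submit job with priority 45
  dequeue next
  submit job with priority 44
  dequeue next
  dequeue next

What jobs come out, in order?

73 → 64 → 52 → 40 → 59 → 82 → 75 → 63 → 68 → 62 → 53 → 56 → 51 → 49

insert 73 → {73}
insert 64 → {73, 64}
dequeue next → 73; now {64}
insert 40 → {64, 40}
dequeue next → 64; now {40}
insert 52 → {52, 40}
dequeue next → 52; now {40}
dequeue next → 40; now {}
insert 59 → {59}
dequeue next → 59; now {}
insert 75 → {75}
insert 82 → {82, 75}
insert 53 → {82, 75, 53}
insert 63 → {82, 75, 63, 53}
insert 51 → {82, 75, 63, 53, 51}
dequeue next → 82; now {75, 63, 53, 51}
dequeue next → 75; now {63, 53, 51}
dequeue next → 63; now {53, 51}
insert 68 → {68, 53, 51}
insert 49 → {68, 53, 51, 49}
insert 62 → {68, 62, 53, 51, 49}
dequeue next → 68; now {62, 53, 51, 49}
dequeue next → 62; now {53, 51, 49}
dequeue next → 53; now {51, 49}
insert 56 → {56, 51, 49}
insert 45 → {56, 51, 49, 45}
dequeue next → 56; now {51, 49, 45}
insert 44 → {51, 49, 45, 44}
dequeue next → 51; now {49, 45, 44}
dequeue next → 49; now {45, 44}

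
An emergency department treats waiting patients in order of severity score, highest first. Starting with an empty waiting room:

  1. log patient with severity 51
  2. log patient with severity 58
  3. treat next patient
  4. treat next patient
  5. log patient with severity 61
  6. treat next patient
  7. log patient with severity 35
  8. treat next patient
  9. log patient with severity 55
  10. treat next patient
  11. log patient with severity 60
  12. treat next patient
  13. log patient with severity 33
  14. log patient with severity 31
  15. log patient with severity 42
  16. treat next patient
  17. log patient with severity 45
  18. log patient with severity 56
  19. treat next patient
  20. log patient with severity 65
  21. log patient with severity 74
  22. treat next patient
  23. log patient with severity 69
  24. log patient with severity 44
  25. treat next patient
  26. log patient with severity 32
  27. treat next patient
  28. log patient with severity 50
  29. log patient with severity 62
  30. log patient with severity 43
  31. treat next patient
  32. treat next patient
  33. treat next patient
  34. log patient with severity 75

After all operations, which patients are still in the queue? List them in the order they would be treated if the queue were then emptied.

[75, 44, 43, 33, 32, 31]

insert 51 → {51}
insert 58 → {58, 51}
treat next patient → 58; now {51}
treat next patient → 51; now {}
insert 61 → {61}
treat next patient → 61; now {}
insert 35 → {35}
treat next patient → 35; now {}
insert 55 → {55}
treat next patient → 55; now {}
insert 60 → {60}
treat next patient → 60; now {}
insert 33 → {33}
insert 31 → {33, 31}
insert 42 → {42, 33, 31}
treat next patient → 42; now {33, 31}
insert 45 → {45, 33, 31}
insert 56 → {56, 45, 33, 31}
treat next patient → 56; now {45, 33, 31}
insert 65 → {65, 45, 33, 31}
insert 74 → {74, 65, 45, 33, 31}
treat next patient → 74; now {65, 45, 33, 31}
insert 69 → {69, 65, 45, 33, 31}
insert 44 → {69, 65, 45, 44, 33, 31}
treat next patient → 69; now {65, 45, 44, 33, 31}
insert 32 → {65, 45, 44, 33, 32, 31}
treat next patient → 65; now {45, 44, 33, 32, 31}
insert 50 → {50, 45, 44, 33, 32, 31}
insert 62 → {62, 50, 45, 44, 33, 32, 31}
insert 43 → {62, 50, 45, 44, 43, 33, 32, 31}
treat next patient → 62; now {50, 45, 44, 43, 33, 32, 31}
treat next patient → 50; now {45, 44, 43, 33, 32, 31}
treat next patient → 45; now {44, 43, 33, 32, 31}
insert 75 → {75, 44, 43, 33, 32, 31}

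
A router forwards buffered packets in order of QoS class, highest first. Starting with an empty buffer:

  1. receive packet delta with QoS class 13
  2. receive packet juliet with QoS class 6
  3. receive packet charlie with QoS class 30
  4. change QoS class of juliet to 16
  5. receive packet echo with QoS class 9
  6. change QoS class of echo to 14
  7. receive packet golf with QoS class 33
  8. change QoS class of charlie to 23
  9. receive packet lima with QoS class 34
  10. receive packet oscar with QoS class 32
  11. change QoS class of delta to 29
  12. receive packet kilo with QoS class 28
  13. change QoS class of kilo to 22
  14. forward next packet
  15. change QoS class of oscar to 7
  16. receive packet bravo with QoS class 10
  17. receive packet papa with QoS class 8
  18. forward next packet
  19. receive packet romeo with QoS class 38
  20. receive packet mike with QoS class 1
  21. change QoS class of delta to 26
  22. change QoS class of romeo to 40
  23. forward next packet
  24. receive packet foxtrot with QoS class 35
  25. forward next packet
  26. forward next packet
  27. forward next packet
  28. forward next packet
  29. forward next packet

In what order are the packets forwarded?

add delta (QoS class 13) → {delta:13}
add juliet (QoS class 6) → {delta:13, juliet:6}
add charlie (QoS class 30) → {charlie:30, delta:13, juliet:6}
update juliet to QoS class 16 → {charlie:30, juliet:16, delta:13}
add echo (QoS class 9) → {charlie:30, juliet:16, delta:13, echo:9}
update echo to QoS class 14 → {charlie:30, juliet:16, echo:14, delta:13}
add golf (QoS class 33) → {golf:33, charlie:30, juliet:16, echo:14, delta:13}
update charlie to QoS class 23 → {golf:33, charlie:23, juliet:16, echo:14, delta:13}
add lima (QoS class 34) → {lima:34, golf:33, charlie:23, juliet:16, echo:14, delta:13}
add oscar (QoS class 32) → {lima:34, golf:33, oscar:32, charlie:23, juliet:16, echo:14, delta:13}
update delta to QoS class 29 → {lima:34, golf:33, oscar:32, delta:29, charlie:23, juliet:16, echo:14}
add kilo (QoS class 28) → {lima:34, golf:33, oscar:32, delta:29, kilo:28, charlie:23, juliet:16, echo:14}
update kilo to QoS class 22 → {lima:34, golf:33, oscar:32, delta:29, charlie:23, kilo:22, juliet:16, echo:14}
forward next packet → lima; now {golf:33, oscar:32, delta:29, charlie:23, kilo:22, juliet:16, echo:14}
update oscar to QoS class 7 → {golf:33, delta:29, charlie:23, kilo:22, juliet:16, echo:14, oscar:7}
add bravo (QoS class 10) → {golf:33, delta:29, charlie:23, kilo:22, juliet:16, echo:14, bravo:10, oscar:7}
add papa (QoS class 8) → {golf:33, delta:29, charlie:23, kilo:22, juliet:16, echo:14, bravo:10, papa:8, oscar:7}
forward next packet → golf; now {delta:29, charlie:23, kilo:22, juliet:16, echo:14, bravo:10, papa:8, oscar:7}
add romeo (QoS class 38) → {romeo:38, delta:29, charlie:23, kilo:22, juliet:16, echo:14, bravo:10, papa:8, oscar:7}
add mike (QoS class 1) → {romeo:38, delta:29, charlie:23, kilo:22, juliet:16, echo:14, bravo:10, papa:8, oscar:7, mike:1}
update delta to QoS class 26 → {romeo:38, delta:26, charlie:23, kilo:22, juliet:16, echo:14, bravo:10, papa:8, oscar:7, mike:1}
update romeo to QoS class 40 → {romeo:40, delta:26, charlie:23, kilo:22, juliet:16, echo:14, bravo:10, papa:8, oscar:7, mike:1}
forward next packet → romeo; now {delta:26, charlie:23, kilo:22, juliet:16, echo:14, bravo:10, papa:8, oscar:7, mike:1}
add foxtrot (QoS class 35) → {foxtrot:35, delta:26, charlie:23, kilo:22, juliet:16, echo:14, bravo:10, papa:8, oscar:7, mike:1}
forward next packet → foxtrot; now {delta:26, charlie:23, kilo:22, juliet:16, echo:14, bravo:10, papa:8, oscar:7, mike:1}
forward next packet → delta; now {charlie:23, kilo:22, juliet:16, echo:14, bravo:10, papa:8, oscar:7, mike:1}
forward next packet → charlie; now {kilo:22, juliet:16, echo:14, bravo:10, papa:8, oscar:7, mike:1}
forward next packet → kilo; now {juliet:16, echo:14, bravo:10, papa:8, oscar:7, mike:1}
forward next packet → juliet; now {echo:14, bravo:10, papa:8, oscar:7, mike:1}

[lima, golf, romeo, foxtrot, delta, charlie, kilo, juliet]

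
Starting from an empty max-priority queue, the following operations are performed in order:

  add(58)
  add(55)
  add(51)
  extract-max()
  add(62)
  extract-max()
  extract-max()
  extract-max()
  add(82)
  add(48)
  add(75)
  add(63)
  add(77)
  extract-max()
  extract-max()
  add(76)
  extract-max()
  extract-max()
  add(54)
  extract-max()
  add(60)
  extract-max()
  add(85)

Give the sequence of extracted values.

[58, 62, 55, 51, 82, 77, 76, 75, 63, 60]

insert 58 → {58}
insert 55 → {58, 55}
insert 51 → {58, 55, 51}
extract-max → 58; now {55, 51}
insert 62 → {62, 55, 51}
extract-max → 62; now {55, 51}
extract-max → 55; now {51}
extract-max → 51; now {}
insert 82 → {82}
insert 48 → {82, 48}
insert 75 → {82, 75, 48}
insert 63 → {82, 75, 63, 48}
insert 77 → {82, 77, 75, 63, 48}
extract-max → 82; now {77, 75, 63, 48}
extract-max → 77; now {75, 63, 48}
insert 76 → {76, 75, 63, 48}
extract-max → 76; now {75, 63, 48}
extract-max → 75; now {63, 48}
insert 54 → {63, 54, 48}
extract-max → 63; now {54, 48}
insert 60 → {60, 54, 48}
extract-max → 60; now {54, 48}
insert 85 → {85, 54, 48}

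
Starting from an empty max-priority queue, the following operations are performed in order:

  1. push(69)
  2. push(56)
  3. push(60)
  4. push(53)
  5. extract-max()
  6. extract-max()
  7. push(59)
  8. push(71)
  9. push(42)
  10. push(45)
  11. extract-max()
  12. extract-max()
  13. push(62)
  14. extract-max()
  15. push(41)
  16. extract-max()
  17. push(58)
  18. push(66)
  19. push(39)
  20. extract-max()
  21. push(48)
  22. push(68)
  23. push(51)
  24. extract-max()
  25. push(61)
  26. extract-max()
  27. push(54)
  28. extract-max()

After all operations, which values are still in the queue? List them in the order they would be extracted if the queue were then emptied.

54 → 53 → 51 → 48 → 45 → 42 → 41 → 39

insert 69 → {69}
insert 56 → {69, 56}
insert 60 → {69, 60, 56}
insert 53 → {69, 60, 56, 53}
extract-max → 69; now {60, 56, 53}
extract-max → 60; now {56, 53}
insert 59 → {59, 56, 53}
insert 71 → {71, 59, 56, 53}
insert 42 → {71, 59, 56, 53, 42}
insert 45 → {71, 59, 56, 53, 45, 42}
extract-max → 71; now {59, 56, 53, 45, 42}
extract-max → 59; now {56, 53, 45, 42}
insert 62 → {62, 56, 53, 45, 42}
extract-max → 62; now {56, 53, 45, 42}
insert 41 → {56, 53, 45, 42, 41}
extract-max → 56; now {53, 45, 42, 41}
insert 58 → {58, 53, 45, 42, 41}
insert 66 → {66, 58, 53, 45, 42, 41}
insert 39 → {66, 58, 53, 45, 42, 41, 39}
extract-max → 66; now {58, 53, 45, 42, 41, 39}
insert 48 → {58, 53, 48, 45, 42, 41, 39}
insert 68 → {68, 58, 53, 48, 45, 42, 41, 39}
insert 51 → {68, 58, 53, 51, 48, 45, 42, 41, 39}
extract-max → 68; now {58, 53, 51, 48, 45, 42, 41, 39}
insert 61 → {61, 58, 53, 51, 48, 45, 42, 41, 39}
extract-max → 61; now {58, 53, 51, 48, 45, 42, 41, 39}
insert 54 → {58, 54, 53, 51, 48, 45, 42, 41, 39}
extract-max → 58; now {54, 53, 51, 48, 45, 42, 41, 39}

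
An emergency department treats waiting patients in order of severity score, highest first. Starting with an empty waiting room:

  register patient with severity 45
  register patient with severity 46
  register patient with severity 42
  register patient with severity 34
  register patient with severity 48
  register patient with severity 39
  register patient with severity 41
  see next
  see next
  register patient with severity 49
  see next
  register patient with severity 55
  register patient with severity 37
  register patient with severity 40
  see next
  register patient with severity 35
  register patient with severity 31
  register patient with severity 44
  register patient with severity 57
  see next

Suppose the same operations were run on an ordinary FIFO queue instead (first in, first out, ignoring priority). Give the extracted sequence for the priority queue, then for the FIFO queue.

insert 45 → {45}
insert 46 → {46, 45}
insert 42 → {46, 45, 42}
insert 34 → {46, 45, 42, 34}
insert 48 → {48, 46, 45, 42, 34}
insert 39 → {48, 46, 45, 42, 39, 34}
insert 41 → {48, 46, 45, 42, 41, 39, 34}
see next → 48; now {46, 45, 42, 41, 39, 34}
see next → 46; now {45, 42, 41, 39, 34}
insert 49 → {49, 45, 42, 41, 39, 34}
see next → 49; now {45, 42, 41, 39, 34}
insert 55 → {55, 45, 42, 41, 39, 34}
insert 37 → {55, 45, 42, 41, 39, 37, 34}
insert 40 → {55, 45, 42, 41, 40, 39, 37, 34}
see next → 55; now {45, 42, 41, 40, 39, 37, 34}
insert 35 → {45, 42, 41, 40, 39, 37, 35, 34}
insert 31 → {45, 42, 41, 40, 39, 37, 35, 34, 31}
insert 44 → {45, 44, 42, 41, 40, 39, 37, 35, 34, 31}
insert 57 → {57, 45, 44, 42, 41, 40, 39, 37, 35, 34, 31}
see next → 57; now {45, 44, 42, 41, 40, 39, 37, 35, 34, 31}

priority queue: 48, 46, 49, 55, 57; FIFO queue: [45, 46, 42, 34, 48]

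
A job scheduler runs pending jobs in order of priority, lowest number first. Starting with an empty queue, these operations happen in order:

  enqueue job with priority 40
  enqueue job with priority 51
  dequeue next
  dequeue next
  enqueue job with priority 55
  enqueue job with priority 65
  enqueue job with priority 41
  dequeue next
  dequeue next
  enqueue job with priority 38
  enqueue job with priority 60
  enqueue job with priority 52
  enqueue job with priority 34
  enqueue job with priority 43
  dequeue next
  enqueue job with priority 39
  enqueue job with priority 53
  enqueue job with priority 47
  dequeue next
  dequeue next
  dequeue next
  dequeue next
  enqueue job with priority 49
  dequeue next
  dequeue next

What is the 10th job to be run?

49

insert 40 → {40}
insert 51 → {40, 51}
dequeue next → 40; now {51}
dequeue next → 51; now {}
insert 55 → {55}
insert 65 → {55, 65}
insert 41 → {41, 55, 65}
dequeue next → 41; now {55, 65}
dequeue next → 55; now {65}
insert 38 → {38, 65}
insert 60 → {38, 60, 65}
insert 52 → {38, 52, 60, 65}
insert 34 → {34, 38, 52, 60, 65}
insert 43 → {34, 38, 43, 52, 60, 65}
dequeue next → 34; now {38, 43, 52, 60, 65}
insert 39 → {38, 39, 43, 52, 60, 65}
insert 53 → {38, 39, 43, 52, 53, 60, 65}
insert 47 → {38, 39, 43, 47, 52, 53, 60, 65}
dequeue next → 38; now {39, 43, 47, 52, 53, 60, 65}
dequeue next → 39; now {43, 47, 52, 53, 60, 65}
dequeue next → 43; now {47, 52, 53, 60, 65}
dequeue next → 47; now {52, 53, 60, 65}
insert 49 → {49, 52, 53, 60, 65}
dequeue next → 49; now {52, 53, 60, 65}
dequeue next → 52; now {53, 60, 65}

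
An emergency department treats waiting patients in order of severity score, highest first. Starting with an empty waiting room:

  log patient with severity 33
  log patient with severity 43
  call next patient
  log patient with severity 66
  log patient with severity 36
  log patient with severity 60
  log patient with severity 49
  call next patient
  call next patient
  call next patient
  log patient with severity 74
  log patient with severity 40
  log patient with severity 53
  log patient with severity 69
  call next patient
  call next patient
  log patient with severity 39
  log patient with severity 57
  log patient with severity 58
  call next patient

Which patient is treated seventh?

insert 33 → {33}
insert 43 → {43, 33}
call next patient → 43; now {33}
insert 66 → {66, 33}
insert 36 → {66, 36, 33}
insert 60 → {66, 60, 36, 33}
insert 49 → {66, 60, 49, 36, 33}
call next patient → 66; now {60, 49, 36, 33}
call next patient → 60; now {49, 36, 33}
call next patient → 49; now {36, 33}
insert 74 → {74, 36, 33}
insert 40 → {74, 40, 36, 33}
insert 53 → {74, 53, 40, 36, 33}
insert 69 → {74, 69, 53, 40, 36, 33}
call next patient → 74; now {69, 53, 40, 36, 33}
call next patient → 69; now {53, 40, 36, 33}
insert 39 → {53, 40, 39, 36, 33}
insert 57 → {57, 53, 40, 39, 36, 33}
insert 58 → {58, 57, 53, 40, 39, 36, 33}
call next patient → 58; now {57, 53, 40, 39, 36, 33}

58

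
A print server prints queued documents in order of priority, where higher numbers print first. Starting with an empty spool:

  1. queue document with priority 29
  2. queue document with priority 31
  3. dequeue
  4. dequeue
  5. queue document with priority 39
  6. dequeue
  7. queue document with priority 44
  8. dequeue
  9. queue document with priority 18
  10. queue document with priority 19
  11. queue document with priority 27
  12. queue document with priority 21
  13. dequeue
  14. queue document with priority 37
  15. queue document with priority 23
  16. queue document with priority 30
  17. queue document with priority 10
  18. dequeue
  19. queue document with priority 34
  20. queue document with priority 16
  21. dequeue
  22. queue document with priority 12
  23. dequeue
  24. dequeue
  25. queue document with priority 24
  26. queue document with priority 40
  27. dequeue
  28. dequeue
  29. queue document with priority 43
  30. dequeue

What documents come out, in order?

31 → 29 → 39 → 44 → 27 → 37 → 34 → 30 → 23 → 40 → 24 → 43

insert 29 → {29}
insert 31 → {31, 29}
dequeue → 31; now {29}
dequeue → 29; now {}
insert 39 → {39}
dequeue → 39; now {}
insert 44 → {44}
dequeue → 44; now {}
insert 18 → {18}
insert 19 → {19, 18}
insert 27 → {27, 19, 18}
insert 21 → {27, 21, 19, 18}
dequeue → 27; now {21, 19, 18}
insert 37 → {37, 21, 19, 18}
insert 23 → {37, 23, 21, 19, 18}
insert 30 → {37, 30, 23, 21, 19, 18}
insert 10 → {37, 30, 23, 21, 19, 18, 10}
dequeue → 37; now {30, 23, 21, 19, 18, 10}
insert 34 → {34, 30, 23, 21, 19, 18, 10}
insert 16 → {34, 30, 23, 21, 19, 18, 16, 10}
dequeue → 34; now {30, 23, 21, 19, 18, 16, 10}
insert 12 → {30, 23, 21, 19, 18, 16, 12, 10}
dequeue → 30; now {23, 21, 19, 18, 16, 12, 10}
dequeue → 23; now {21, 19, 18, 16, 12, 10}
insert 24 → {24, 21, 19, 18, 16, 12, 10}
insert 40 → {40, 24, 21, 19, 18, 16, 12, 10}
dequeue → 40; now {24, 21, 19, 18, 16, 12, 10}
dequeue → 24; now {21, 19, 18, 16, 12, 10}
insert 43 → {43, 21, 19, 18, 16, 12, 10}
dequeue → 43; now {21, 19, 18, 16, 12, 10}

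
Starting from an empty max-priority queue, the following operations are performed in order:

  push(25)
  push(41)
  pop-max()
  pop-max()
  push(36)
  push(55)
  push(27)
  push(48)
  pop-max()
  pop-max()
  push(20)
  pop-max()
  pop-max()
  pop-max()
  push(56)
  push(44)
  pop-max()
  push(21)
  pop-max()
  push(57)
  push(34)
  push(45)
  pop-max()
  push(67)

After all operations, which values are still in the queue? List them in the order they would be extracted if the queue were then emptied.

insert 25 → {25}
insert 41 → {41, 25}
pop-max → 41; now {25}
pop-max → 25; now {}
insert 36 → {36}
insert 55 → {55, 36}
insert 27 → {55, 36, 27}
insert 48 → {55, 48, 36, 27}
pop-max → 55; now {48, 36, 27}
pop-max → 48; now {36, 27}
insert 20 → {36, 27, 20}
pop-max → 36; now {27, 20}
pop-max → 27; now {20}
pop-max → 20; now {}
insert 56 → {56}
insert 44 → {56, 44}
pop-max → 56; now {44}
insert 21 → {44, 21}
pop-max → 44; now {21}
insert 57 → {57, 21}
insert 34 → {57, 34, 21}
insert 45 → {57, 45, 34, 21}
pop-max → 57; now {45, 34, 21}
insert 67 → {67, 45, 34, 21}

67 → 45 → 34 → 21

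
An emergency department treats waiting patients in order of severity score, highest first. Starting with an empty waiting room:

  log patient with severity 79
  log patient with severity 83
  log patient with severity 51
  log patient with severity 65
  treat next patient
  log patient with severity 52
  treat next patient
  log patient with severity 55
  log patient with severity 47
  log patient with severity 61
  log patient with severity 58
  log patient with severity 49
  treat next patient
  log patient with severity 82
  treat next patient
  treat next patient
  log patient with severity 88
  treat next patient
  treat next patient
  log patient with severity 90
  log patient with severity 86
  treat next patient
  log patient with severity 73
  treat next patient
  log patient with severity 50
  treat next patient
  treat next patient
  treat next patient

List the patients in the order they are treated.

83 → 79 → 65 → 82 → 61 → 88 → 58 → 90 → 86 → 73 → 55 → 52

insert 79 → {79}
insert 83 → {83, 79}
insert 51 → {83, 79, 51}
insert 65 → {83, 79, 65, 51}
treat next patient → 83; now {79, 65, 51}
insert 52 → {79, 65, 52, 51}
treat next patient → 79; now {65, 52, 51}
insert 55 → {65, 55, 52, 51}
insert 47 → {65, 55, 52, 51, 47}
insert 61 → {65, 61, 55, 52, 51, 47}
insert 58 → {65, 61, 58, 55, 52, 51, 47}
insert 49 → {65, 61, 58, 55, 52, 51, 49, 47}
treat next patient → 65; now {61, 58, 55, 52, 51, 49, 47}
insert 82 → {82, 61, 58, 55, 52, 51, 49, 47}
treat next patient → 82; now {61, 58, 55, 52, 51, 49, 47}
treat next patient → 61; now {58, 55, 52, 51, 49, 47}
insert 88 → {88, 58, 55, 52, 51, 49, 47}
treat next patient → 88; now {58, 55, 52, 51, 49, 47}
treat next patient → 58; now {55, 52, 51, 49, 47}
insert 90 → {90, 55, 52, 51, 49, 47}
insert 86 → {90, 86, 55, 52, 51, 49, 47}
treat next patient → 90; now {86, 55, 52, 51, 49, 47}
insert 73 → {86, 73, 55, 52, 51, 49, 47}
treat next patient → 86; now {73, 55, 52, 51, 49, 47}
insert 50 → {73, 55, 52, 51, 50, 49, 47}
treat next patient → 73; now {55, 52, 51, 50, 49, 47}
treat next patient → 55; now {52, 51, 50, 49, 47}
treat next patient → 52; now {51, 50, 49, 47}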